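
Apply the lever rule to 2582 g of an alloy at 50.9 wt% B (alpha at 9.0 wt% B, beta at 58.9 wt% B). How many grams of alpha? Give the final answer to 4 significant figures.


f_alpha = (C_beta - C0) / (C_beta - C_alpha)
f_alpha = (58.9 - 50.9) / (58.9 - 9.0) = 0.160321
m_alpha = f_alpha * m_total = 0.160321 * 2582 = 413.9 g


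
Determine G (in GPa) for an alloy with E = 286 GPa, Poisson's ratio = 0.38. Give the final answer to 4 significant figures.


G = E / (2*(1+nu))
G = 286 / (2*(1+0.38))
G = 103.6 GPa


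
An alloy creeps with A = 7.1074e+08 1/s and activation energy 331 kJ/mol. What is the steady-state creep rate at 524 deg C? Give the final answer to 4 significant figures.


rate = A * exp(-Q / (R*T))
T = 524 + 273.15 = 797.15 K
rate = 7.1074e+08 * exp(-331e3 / (8.314 * 797.15))
rate = 1.451e-13 1/s


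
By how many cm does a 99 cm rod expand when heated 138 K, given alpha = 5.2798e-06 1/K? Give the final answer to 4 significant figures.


dL = L0 * alpha * dT
dL = 99 * 5.2798e-06 * 138
dL = 0.07213 cm


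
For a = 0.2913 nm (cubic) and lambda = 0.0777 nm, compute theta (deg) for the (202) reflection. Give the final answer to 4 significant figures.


d = a / sqrt(h^2+k^2+l^2)
d = 0.2913 / sqrt(8) = 0.10299 nm
lambda = 2*d*sin(theta)  =>  sin(theta) = lambda / (2*d)
sin(theta) = 0.0777 / (2 * 0.10299) = 0.377221
theta = 22.16 deg


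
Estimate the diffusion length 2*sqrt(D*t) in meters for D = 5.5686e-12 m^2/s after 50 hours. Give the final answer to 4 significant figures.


t = 50 hr = 180000 s
Diffusion length = 2*sqrt(D*t)
= 2*sqrt(5.5686e-12 * 180000)
= 2.002e-03 m


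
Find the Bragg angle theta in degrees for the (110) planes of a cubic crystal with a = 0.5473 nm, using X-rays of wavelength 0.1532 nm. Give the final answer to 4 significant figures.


d = a / sqrt(h^2+k^2+l^2)
d = 0.5473 / sqrt(2) = 0.387 nm
lambda = 2*d*sin(theta)  =>  sin(theta) = lambda / (2*d)
sin(theta) = 0.1532 / (2 * 0.387) = 0.197933
theta = 11.42 deg


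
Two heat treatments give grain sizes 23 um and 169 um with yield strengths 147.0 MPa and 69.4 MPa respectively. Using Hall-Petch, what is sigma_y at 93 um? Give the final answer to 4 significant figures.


sigma_y = sigma0 + k / sqrt(d)
1/sqrt(d1) = 1/sqrt(2.3e-05) = 208.514;  1/sqrt(d2) = 76.9231
k = (sigma1 - sigma2) / (1/sqrt(d1) - 1/sqrt(d2)) = (147.0 - 69.4) / (208.514 - 76.9231) = 0.589704 MPa*m^0.5
sigma0 = sigma1 - k/sqrt(d1) = 147.0 - 0.589704*208.514 = 24.0381 MPa
sigma_y(d3) = 24.0381 + 0.589704 / sqrt(9.3e-05) = 85.19 MPa


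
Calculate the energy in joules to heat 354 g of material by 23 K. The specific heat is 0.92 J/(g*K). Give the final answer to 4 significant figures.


Q = m * cp * dT
Q = 354 * 0.92 * 23
Q = 7491 J


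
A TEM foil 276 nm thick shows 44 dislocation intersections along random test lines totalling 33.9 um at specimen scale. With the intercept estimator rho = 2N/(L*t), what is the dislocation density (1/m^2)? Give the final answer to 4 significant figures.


rho = 2N / (L * t)
L = 33.9 um = 3.39e-05 m, t = 276 nm = 2.76e-07 m
rho = 2 * 44 / (3.39e-05 * 2.76e-07)
rho = 9.405e+12 1/m^2


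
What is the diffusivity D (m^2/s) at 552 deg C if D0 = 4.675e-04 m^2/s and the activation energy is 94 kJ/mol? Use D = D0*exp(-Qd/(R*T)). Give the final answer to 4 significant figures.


D = D0 * exp(-Qd / (R*T))
T = 825.15 K
D = 4.675e-04 * exp(-94e3 / (8.314 * 825.15))
D = 5.237e-10 m^2/s


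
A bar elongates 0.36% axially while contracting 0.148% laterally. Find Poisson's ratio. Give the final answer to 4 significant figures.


nu = -epsilon_lat / epsilon_axial
Lateral strain is contraction (negative), so using magnitudes:
nu = 0.148 / 0.36
nu = 0.4111


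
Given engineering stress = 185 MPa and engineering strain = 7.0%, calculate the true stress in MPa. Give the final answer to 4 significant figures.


sigma_true = sigma_eng * (1 + epsilon_eng)
sigma_true = 185 * (1 + 0.07)
sigma_true = 198 MPa


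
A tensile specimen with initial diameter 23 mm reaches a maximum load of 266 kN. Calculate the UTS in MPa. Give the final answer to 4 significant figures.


A0 = pi*(d/2)^2 = pi*(23/2)^2 = 415.476 mm^2
UTS = F_max / A0 = 266*1000 / 415.476
UTS = 640.2 MPa


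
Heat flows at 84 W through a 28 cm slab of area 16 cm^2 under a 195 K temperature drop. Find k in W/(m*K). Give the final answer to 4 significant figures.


k = Q*L / (A*dT)
L = 0.28 m, A = 1.6e-03 m^2
k = 84 * 0.28 / (1.6e-03 * 195)
k = 75.38 W/(m*K)


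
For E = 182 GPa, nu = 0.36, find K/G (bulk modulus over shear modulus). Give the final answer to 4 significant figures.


G = E / (2*(1+nu))
G = 182 / (2*(1+0.36)) = 66.9118 GPa
K = E / (3*(1-2*nu))
K = 182 / (3*(1-2*0.36)) = 216.667 GPa
K/G = 216.667 / 66.9118 = 3.238


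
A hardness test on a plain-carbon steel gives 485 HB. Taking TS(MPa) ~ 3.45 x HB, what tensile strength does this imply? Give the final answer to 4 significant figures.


TS (MPa) = 3.45 * HB
TS = 3.45 * 485
TS = 1673 MPa


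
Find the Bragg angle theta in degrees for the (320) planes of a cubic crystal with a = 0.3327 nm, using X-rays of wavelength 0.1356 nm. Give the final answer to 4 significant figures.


d = a / sqrt(h^2+k^2+l^2)
d = 0.3327 / sqrt(13) = 0.0922744 nm
lambda = 2*d*sin(theta)  =>  sin(theta) = lambda / (2*d)
sin(theta) = 0.1356 / (2 * 0.0922744) = 0.734765
theta = 47.29 deg


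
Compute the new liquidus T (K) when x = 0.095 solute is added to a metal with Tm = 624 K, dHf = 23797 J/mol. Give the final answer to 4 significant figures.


dT = R*Tm^2*x / dHf
dT = 8.314 * 624^2 * 0.095 / 23797
dT = 12.9235 K
T_new = 624 - 12.9235 = 611.1 K


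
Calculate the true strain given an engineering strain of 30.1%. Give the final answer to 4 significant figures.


epsilon_true = ln(1 + epsilon_eng)
epsilon_true = ln(1 + 0.301)
epsilon_true = 0.2631


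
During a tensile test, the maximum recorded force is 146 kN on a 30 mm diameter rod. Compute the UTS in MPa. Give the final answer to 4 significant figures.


A0 = pi*(d/2)^2 = pi*(30/2)^2 = 706.858 mm^2
UTS = F_max / A0 = 146*1000 / 706.858
UTS = 206.5 MPa


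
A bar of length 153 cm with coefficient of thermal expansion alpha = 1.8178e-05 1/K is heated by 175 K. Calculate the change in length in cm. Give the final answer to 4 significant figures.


dL = L0 * alpha * dT
dL = 153 * 1.8178e-05 * 175
dL = 0.4867 cm


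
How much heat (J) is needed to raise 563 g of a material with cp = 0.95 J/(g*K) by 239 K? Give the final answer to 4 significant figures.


Q = m * cp * dT
Q = 563 * 0.95 * 239
Q = 127800 J


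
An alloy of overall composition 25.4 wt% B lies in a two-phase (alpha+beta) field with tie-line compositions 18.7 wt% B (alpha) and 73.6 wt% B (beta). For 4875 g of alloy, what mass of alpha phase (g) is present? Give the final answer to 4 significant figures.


f_alpha = (C_beta - C0) / (C_beta - C_alpha)
f_alpha = (73.6 - 25.4) / (73.6 - 18.7) = 0.87796
m_alpha = f_alpha * m_total = 0.87796 * 4875 = 4280 g


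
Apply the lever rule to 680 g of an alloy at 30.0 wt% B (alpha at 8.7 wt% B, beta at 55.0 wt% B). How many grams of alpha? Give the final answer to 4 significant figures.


f_alpha = (C_beta - C0) / (C_beta - C_alpha)
f_alpha = (55.0 - 30.0) / (55.0 - 8.7) = 0.539957
m_alpha = f_alpha * m_total = 0.539957 * 680 = 367.2 g


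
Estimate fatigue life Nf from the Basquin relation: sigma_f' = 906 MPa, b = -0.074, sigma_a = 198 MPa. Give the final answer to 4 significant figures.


sigma_a = sigma_f' * (2*Nf)^b
2*Nf = (sigma_a / sigma_f')^(1/b)
2*Nf = (198 / 906)^(1/-0.074)
2*Nf = 8.41736e+08
Nf = 4.209e+08 cycles


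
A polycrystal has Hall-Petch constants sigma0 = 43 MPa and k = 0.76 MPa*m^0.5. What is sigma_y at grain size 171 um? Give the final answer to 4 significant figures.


sigma_y = sigma0 + k / sqrt(d)
d = 171 um = 1.71e-04 m
sigma_y = 43 + 0.76 / sqrt(1.71e-04)
sigma_y = 101.1 MPa


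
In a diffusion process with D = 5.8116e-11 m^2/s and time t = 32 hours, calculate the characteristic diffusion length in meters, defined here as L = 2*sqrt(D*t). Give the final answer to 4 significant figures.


t = 32 hr = 115200 s
Diffusion length = 2*sqrt(D*t)
= 2*sqrt(5.8116e-11 * 115200)
= 5.175e-03 m


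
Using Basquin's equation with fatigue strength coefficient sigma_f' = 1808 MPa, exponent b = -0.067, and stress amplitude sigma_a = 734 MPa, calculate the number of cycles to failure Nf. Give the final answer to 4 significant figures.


sigma_a = sigma_f' * (2*Nf)^b
2*Nf = (sigma_a / sigma_f')^(1/b)
2*Nf = (734 / 1808)^(1/-0.067)
2*Nf = 697138
Nf = 348600 cycles


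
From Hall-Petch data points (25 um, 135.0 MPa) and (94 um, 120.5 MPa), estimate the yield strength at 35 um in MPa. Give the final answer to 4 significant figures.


sigma_y = sigma0 + k / sqrt(d)
1/sqrt(d1) = 1/sqrt(2.5e-05) = 200;  1/sqrt(d2) = 103.142
k = (sigma1 - sigma2) / (1/sqrt(d1) - 1/sqrt(d2)) = (135.0 - 120.5) / (200 - 103.142) = 0.149704 MPa*m^0.5
sigma0 = sigma1 - k/sqrt(d1) = 135.0 - 0.149704*200 = 105.059 MPa
sigma_y(d3) = 105.059 + 0.149704 / sqrt(3.5e-05) = 130.4 MPa


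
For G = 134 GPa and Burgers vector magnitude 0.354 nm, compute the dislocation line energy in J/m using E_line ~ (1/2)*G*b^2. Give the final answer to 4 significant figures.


E = G*b^2/2
b = 0.354 nm = 3.54e-10 m
G = 134 GPa = 1.34e+11 Pa
E = 0.5 * 1.34e+11 * (3.54e-10)^2
E = 8.396e-09 J/m


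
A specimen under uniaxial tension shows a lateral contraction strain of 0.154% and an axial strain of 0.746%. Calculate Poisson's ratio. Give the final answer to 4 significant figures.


nu = -epsilon_lat / epsilon_axial
Lateral strain is contraction (negative), so using magnitudes:
nu = 0.154 / 0.746
nu = 0.2064


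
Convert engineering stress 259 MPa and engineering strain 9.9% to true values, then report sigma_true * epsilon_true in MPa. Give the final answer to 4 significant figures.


sigma_true = sigma_eng * (1 + epsilon_eng)
sigma_true = 259 * (1 + 0.099) = 284.641 MPa
epsilon_true = ln(1 + epsilon_eng)
epsilon_true = ln(1 + 0.099) = 0.0944007
sigma_true * epsilon_true = 284.641 * 0.0944007 = 26.87 MPa


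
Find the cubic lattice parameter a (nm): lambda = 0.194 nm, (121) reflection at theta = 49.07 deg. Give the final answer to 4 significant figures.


d = lambda / (2*sin(theta))
d = 0.194 / (2*sin(49.07 deg))
d = 0.12839 nm
a = d * sqrt(h^2+k^2+l^2) = 0.12839 * sqrt(6)
a = 0.3145 nm


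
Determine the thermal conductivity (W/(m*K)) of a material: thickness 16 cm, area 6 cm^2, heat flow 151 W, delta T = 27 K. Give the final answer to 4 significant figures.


k = Q*L / (A*dT)
L = 0.16 m, A = 6e-04 m^2
k = 151 * 0.16 / (6e-04 * 27)
k = 1491 W/(m*K)


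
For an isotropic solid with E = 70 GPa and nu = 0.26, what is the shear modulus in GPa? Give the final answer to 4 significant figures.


G = E / (2*(1+nu))
G = 70 / (2*(1+0.26))
G = 27.78 GPa


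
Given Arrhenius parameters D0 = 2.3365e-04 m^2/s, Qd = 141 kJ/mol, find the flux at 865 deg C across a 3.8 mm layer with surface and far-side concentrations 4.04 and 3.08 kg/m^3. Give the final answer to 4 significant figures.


Step 1: D = D0 * exp(-Qd/(R*T))
T = 865 + 273.15 = 1138.15 K
D = 2.3365e-04 * exp(-141e3 / (8.314 * 1138.15)) = 7.89279e-11 m^2/s
Step 2: J = D * (C1 - C2) / dx
J = 7.89279e-11 * (4.04 - 3.08) / 3.8e-03
J = 1.994e-08 kg/(m^2*s)


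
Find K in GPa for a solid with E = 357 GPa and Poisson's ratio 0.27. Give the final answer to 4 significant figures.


K = E / (3*(1-2*nu))
K = 357 / (3*(1-2*0.27))
K = 258.7 GPa


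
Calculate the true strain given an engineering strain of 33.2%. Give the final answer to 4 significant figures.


epsilon_true = ln(1 + epsilon_eng)
epsilon_true = ln(1 + 0.332)
epsilon_true = 0.2867


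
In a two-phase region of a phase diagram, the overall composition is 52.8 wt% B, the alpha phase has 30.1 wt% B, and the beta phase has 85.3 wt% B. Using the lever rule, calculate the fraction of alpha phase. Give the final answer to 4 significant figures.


f_alpha = (C_beta - C0) / (C_beta - C_alpha)
f_alpha = (85.3 - 52.8) / (85.3 - 30.1)
f_alpha = 0.5888


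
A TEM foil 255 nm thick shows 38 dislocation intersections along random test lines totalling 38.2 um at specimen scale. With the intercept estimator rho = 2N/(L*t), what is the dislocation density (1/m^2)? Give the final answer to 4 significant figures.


rho = 2N / (L * t)
L = 38.2 um = 3.82e-05 m, t = 255 nm = 2.55e-07 m
rho = 2 * 38 / (3.82e-05 * 2.55e-07)
rho = 7.802e+12 1/m^2


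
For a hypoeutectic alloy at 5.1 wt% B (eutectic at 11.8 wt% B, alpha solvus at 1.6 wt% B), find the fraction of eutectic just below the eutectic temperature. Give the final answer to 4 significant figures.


f_primary = (C_e - C0) / (C_e - C_alpha_max)
f_primary = (11.8 - 5.1) / (11.8 - 1.6)
f_primary = 0.656863
f_eutectic = 1 - 0.656863 = 0.3431


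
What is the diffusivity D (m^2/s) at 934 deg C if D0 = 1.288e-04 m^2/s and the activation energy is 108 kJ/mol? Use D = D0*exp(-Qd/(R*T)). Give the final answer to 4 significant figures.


D = D0 * exp(-Qd / (R*T))
T = 1207.15 K
D = 1.288e-04 * exp(-108e3 / (8.314 * 1207.15))
D = 2.732e-09 m^2/s


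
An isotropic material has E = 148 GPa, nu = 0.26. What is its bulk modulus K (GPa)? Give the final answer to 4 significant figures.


K = E / (3*(1-2*nu))
K = 148 / (3*(1-2*0.26))
K = 102.8 GPa


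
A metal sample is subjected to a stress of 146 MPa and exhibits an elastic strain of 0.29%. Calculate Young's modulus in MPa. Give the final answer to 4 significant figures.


E = sigma / epsilon
epsilon = 0.29% = 2.9e-03
E = 146 / 2.9e-03
E = 50340 MPa


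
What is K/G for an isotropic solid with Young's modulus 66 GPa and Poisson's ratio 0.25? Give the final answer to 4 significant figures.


G = E / (2*(1+nu))
G = 66 / (2*(1+0.25)) = 26.4 GPa
K = E / (3*(1-2*nu))
K = 66 / (3*(1-2*0.25)) = 44 GPa
K/G = 44 / 26.4 = 1.667


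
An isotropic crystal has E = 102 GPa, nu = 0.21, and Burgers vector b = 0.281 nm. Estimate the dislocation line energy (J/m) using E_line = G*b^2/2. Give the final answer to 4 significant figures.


Step 1: G = E / (2*(1+nu))
G = 102 / (2*(1+0.21)) = 42.1488 GPa = 4.21488e+10 Pa
Step 2: E_line = G*b^2/2
b = 0.281 nm = 2.81e-10 m
E_line = 0.5 * 4.21488e+10 * (2.81e-10)^2 = 1.664e-09 J/m


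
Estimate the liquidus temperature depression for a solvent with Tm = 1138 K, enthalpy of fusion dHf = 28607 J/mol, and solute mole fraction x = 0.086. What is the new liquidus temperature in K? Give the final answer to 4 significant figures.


dT = R*Tm^2*x / dHf
dT = 8.314 * 1138^2 * 0.086 / 28607
dT = 32.3684 K
T_new = 1138 - 32.3684 = 1106 K


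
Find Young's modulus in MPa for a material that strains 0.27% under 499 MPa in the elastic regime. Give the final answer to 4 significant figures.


E = sigma / epsilon
epsilon = 0.27% = 2.7e-03
E = 499 / 2.7e-03
E = 184800 MPa


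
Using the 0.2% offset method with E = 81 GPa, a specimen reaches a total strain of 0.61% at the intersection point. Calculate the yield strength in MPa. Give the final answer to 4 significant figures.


Offset strain = 0.002
Elastic strain at yield = total_strain - offset = 6.1e-03 - 0.002 = 4.1e-03
sigma_y = E * elastic_strain = 81000 * 4.1e-03
sigma_y = 332.1 MPa


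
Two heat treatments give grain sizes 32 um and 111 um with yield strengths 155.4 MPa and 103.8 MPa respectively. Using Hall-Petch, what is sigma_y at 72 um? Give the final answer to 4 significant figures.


sigma_y = sigma0 + k / sqrt(d)
1/sqrt(d1) = 1/sqrt(3.2e-05) = 176.777;  1/sqrt(d2) = 94.9158
k = (sigma1 - sigma2) / (1/sqrt(d1) - 1/sqrt(d2)) = (155.4 - 103.8) / (176.777 - 94.9158) = 0.630338 MPa*m^0.5
sigma0 = sigma1 - k/sqrt(d1) = 155.4 - 0.630338*176.777 = 43.971 MPa
sigma_y(d3) = 43.971 + 0.630338 / sqrt(7.2e-05) = 118.3 MPa


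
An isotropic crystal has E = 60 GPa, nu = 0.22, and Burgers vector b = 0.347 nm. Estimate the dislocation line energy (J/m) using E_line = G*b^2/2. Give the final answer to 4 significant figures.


Step 1: G = E / (2*(1+nu))
G = 60 / (2*(1+0.22)) = 24.5902 GPa = 2.45902e+10 Pa
Step 2: E_line = G*b^2/2
b = 0.347 nm = 3.47e-10 m
E_line = 0.5 * 2.45902e+10 * (3.47e-10)^2 = 1.48e-09 J/m


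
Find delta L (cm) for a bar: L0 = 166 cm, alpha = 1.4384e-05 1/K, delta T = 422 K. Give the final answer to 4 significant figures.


dL = L0 * alpha * dT
dL = 166 * 1.4384e-05 * 422
dL = 1.008 cm


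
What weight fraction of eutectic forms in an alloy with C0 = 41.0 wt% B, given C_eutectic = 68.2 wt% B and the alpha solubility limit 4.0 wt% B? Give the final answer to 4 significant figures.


f_primary = (C_e - C0) / (C_e - C_alpha_max)
f_primary = (68.2 - 41.0) / (68.2 - 4.0)
f_primary = 0.423676
f_eutectic = 1 - 0.423676 = 0.5763


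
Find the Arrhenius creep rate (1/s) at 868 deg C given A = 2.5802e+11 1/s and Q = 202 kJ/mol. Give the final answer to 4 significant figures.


rate = A * exp(-Q / (R*T))
T = 868 + 273.15 = 1141.15 K
rate = 2.5802e+11 * exp(-202e3 / (8.314 * 1141.15))
rate = 146.2 1/s


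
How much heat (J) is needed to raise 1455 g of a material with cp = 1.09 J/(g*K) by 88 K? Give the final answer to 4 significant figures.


Q = m * cp * dT
Q = 1455 * 1.09 * 88
Q = 139600 J


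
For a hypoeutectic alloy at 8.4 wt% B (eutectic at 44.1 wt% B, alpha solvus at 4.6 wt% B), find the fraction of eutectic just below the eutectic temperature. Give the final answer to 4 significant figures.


f_primary = (C_e - C0) / (C_e - C_alpha_max)
f_primary = (44.1 - 8.4) / (44.1 - 4.6)
f_primary = 0.903797
f_eutectic = 1 - 0.903797 = 0.0962


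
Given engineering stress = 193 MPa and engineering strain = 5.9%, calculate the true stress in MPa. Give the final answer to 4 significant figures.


sigma_true = sigma_eng * (1 + epsilon_eng)
sigma_true = 193 * (1 + 0.059)
sigma_true = 204.4 MPa


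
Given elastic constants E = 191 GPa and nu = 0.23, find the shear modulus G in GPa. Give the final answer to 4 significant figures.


G = E / (2*(1+nu))
G = 191 / (2*(1+0.23))
G = 77.64 GPa


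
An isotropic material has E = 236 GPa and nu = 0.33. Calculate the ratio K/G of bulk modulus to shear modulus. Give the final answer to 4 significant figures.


G = E / (2*(1+nu))
G = 236 / (2*(1+0.33)) = 88.7218 GPa
K = E / (3*(1-2*nu))
K = 236 / (3*(1-2*0.33)) = 231.373 GPa
K/G = 231.373 / 88.7218 = 2.608


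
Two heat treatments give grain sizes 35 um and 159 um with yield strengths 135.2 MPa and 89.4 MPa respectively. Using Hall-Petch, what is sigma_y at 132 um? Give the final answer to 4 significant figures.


sigma_y = sigma0 + k / sqrt(d)
1/sqrt(d1) = 1/sqrt(3.5e-05) = 169.031;  1/sqrt(d2) = 79.3052
k = (sigma1 - sigma2) / (1/sqrt(d1) - 1/sqrt(d2)) = (135.2 - 89.4) / (169.031 - 79.3052) = 0.510445 MPa*m^0.5
sigma0 = sigma1 - k/sqrt(d1) = 135.2 - 0.510445*169.031 = 48.9191 MPa
sigma_y(d3) = 48.9191 + 0.510445 / sqrt(1.32e-04) = 93.35 MPa


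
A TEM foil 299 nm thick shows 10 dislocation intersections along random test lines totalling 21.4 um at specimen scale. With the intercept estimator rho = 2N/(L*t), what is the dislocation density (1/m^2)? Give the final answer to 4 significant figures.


rho = 2N / (L * t)
L = 21.4 um = 2.14e-05 m, t = 299 nm = 2.99e-07 m
rho = 2 * 10 / (2.14e-05 * 2.99e-07)
rho = 3.126e+12 1/m^2


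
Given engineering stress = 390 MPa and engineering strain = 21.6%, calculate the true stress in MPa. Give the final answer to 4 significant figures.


sigma_true = sigma_eng * (1 + epsilon_eng)
sigma_true = 390 * (1 + 0.216)
sigma_true = 474.2 MPa


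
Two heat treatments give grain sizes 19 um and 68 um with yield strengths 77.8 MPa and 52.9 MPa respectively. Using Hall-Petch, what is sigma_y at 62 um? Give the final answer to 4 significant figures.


sigma_y = sigma0 + k / sqrt(d)
1/sqrt(d1) = 1/sqrt(1.9e-05) = 229.416;  1/sqrt(d2) = 121.268
k = (sigma1 - sigma2) / (1/sqrt(d1) - 1/sqrt(d2)) = (77.8 - 52.9) / (229.416 - 121.268) = 0.23024 MPa*m^0.5
sigma0 = sigma1 - k/sqrt(d1) = 77.8 - 0.23024*229.416 = 24.9793 MPa
sigma_y(d3) = 24.9793 + 0.23024 / sqrt(6.2e-05) = 54.22 MPa


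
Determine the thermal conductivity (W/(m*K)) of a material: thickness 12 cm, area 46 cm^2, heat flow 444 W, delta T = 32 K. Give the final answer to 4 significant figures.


k = Q*L / (A*dT)
L = 0.12 m, A = 4.6e-03 m^2
k = 444 * 0.12 / (4.6e-03 * 32)
k = 362 W/(m*K)


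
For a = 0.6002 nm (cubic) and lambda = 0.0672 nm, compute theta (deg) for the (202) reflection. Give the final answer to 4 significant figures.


d = a / sqrt(h^2+k^2+l^2)
d = 0.6002 / sqrt(8) = 0.212203 nm
lambda = 2*d*sin(theta)  =>  sin(theta) = lambda / (2*d)
sin(theta) = 0.0672 / (2 * 0.212203) = 0.158339
theta = 9.111 deg


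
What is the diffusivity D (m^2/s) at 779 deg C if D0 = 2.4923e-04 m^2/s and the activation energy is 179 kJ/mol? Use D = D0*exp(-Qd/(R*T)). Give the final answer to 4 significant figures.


D = D0 * exp(-Qd / (R*T))
T = 1052.15 K
D = 2.4923e-04 * exp(-179e3 / (8.314 * 1052.15))
D = 3.234e-13 m^2/s


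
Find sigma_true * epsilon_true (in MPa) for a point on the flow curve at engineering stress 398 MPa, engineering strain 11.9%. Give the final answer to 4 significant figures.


sigma_true = sigma_eng * (1 + epsilon_eng)
sigma_true = 398 * (1 + 0.119) = 445.362 MPa
epsilon_true = ln(1 + epsilon_eng)
epsilon_true = ln(1 + 0.119) = 0.112435
sigma_true * epsilon_true = 445.362 * 0.112435 = 50.07 MPa


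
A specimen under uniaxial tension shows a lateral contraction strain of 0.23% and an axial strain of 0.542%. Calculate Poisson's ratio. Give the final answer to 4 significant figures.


nu = -epsilon_lat / epsilon_axial
Lateral strain is contraction (negative), so using magnitudes:
nu = 0.23 / 0.542
nu = 0.4244


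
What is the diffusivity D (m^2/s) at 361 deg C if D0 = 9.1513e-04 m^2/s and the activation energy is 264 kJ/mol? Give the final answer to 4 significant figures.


D = D0 * exp(-Qd / (R*T))
T = 634.15 K
D = 9.1513e-04 * exp(-264e3 / (8.314 * 634.15))
D = 1.641e-25 m^2/s


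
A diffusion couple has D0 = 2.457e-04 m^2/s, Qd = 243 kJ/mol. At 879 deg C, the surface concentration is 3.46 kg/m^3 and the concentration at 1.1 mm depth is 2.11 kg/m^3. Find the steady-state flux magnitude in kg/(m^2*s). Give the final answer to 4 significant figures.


Step 1: D = D0 * exp(-Qd/(R*T))
T = 879 + 273.15 = 1152.15 K
D = 2.457e-04 * exp(-243e3 / (8.314 * 1152.15)) = 2.36155e-15 m^2/s
Step 2: J = D * (C1 - C2) / dx
J = 2.36155e-15 * (3.46 - 2.11) / 1.1e-03
J = 2.898e-12 kg/(m^2*s)


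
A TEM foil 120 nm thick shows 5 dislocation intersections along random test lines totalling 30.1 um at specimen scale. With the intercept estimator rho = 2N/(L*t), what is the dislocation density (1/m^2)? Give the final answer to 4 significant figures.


rho = 2N / (L * t)
L = 30.1 um = 3.01e-05 m, t = 120 nm = 1.2e-07 m
rho = 2 * 5 / (3.01e-05 * 1.2e-07)
rho = 2.769e+12 1/m^2


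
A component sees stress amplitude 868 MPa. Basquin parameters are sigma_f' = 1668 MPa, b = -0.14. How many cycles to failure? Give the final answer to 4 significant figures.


sigma_a = sigma_f' * (2*Nf)^b
2*Nf = (sigma_a / sigma_f')^(1/b)
2*Nf = (868 / 1668)^(1/-0.14)
2*Nf = 106.233
Nf = 53.12 cycles


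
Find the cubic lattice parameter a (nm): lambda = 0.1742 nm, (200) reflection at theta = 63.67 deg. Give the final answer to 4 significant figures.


d = lambda / (2*sin(theta))
d = 0.1742 / (2*sin(63.67 deg))
d = 0.0971822 nm
a = d * sqrt(h^2+k^2+l^2) = 0.0971822 * sqrt(4)
a = 0.1944 nm


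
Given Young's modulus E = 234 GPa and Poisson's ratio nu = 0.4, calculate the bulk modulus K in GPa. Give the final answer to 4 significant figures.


K = E / (3*(1-2*nu))
K = 234 / (3*(1-2*0.4))
K = 390 GPa


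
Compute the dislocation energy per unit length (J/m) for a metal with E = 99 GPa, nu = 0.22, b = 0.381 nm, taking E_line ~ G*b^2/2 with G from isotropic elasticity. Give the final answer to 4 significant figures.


Step 1: G = E / (2*(1+nu))
G = 99 / (2*(1+0.22)) = 40.5738 GPa = 4.05738e+10 Pa
Step 2: E_line = G*b^2/2
b = 0.381 nm = 3.81e-10 m
E_line = 0.5 * 4.05738e+10 * (3.81e-10)^2 = 2.945e-09 J/m


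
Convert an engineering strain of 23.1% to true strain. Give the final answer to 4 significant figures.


epsilon_true = ln(1 + epsilon_eng)
epsilon_true = ln(1 + 0.231)
epsilon_true = 0.2078


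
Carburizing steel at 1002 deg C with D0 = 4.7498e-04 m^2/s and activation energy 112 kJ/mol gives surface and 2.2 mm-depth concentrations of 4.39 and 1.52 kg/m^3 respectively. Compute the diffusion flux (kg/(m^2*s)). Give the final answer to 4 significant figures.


Step 1: D = D0 * exp(-Qd/(R*T))
T = 1002 + 273.15 = 1275.15 K
D = 4.7498e-04 * exp(-112e3 / (8.314 * 1275.15)) = 1.22629e-08 m^2/s
Step 2: J = D * (C1 - C2) / dx
J = 1.22629e-08 * (4.39 - 1.52) / 2.2e-03
J = 1.6e-05 kg/(m^2*s)


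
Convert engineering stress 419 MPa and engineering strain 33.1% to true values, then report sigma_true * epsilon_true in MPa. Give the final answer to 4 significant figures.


sigma_true = sigma_eng * (1 + epsilon_eng)
sigma_true = 419 * (1 + 0.331) = 557.689 MPa
epsilon_true = ln(1 + epsilon_eng)
epsilon_true = ln(1 + 0.331) = 0.285931
sigma_true * epsilon_true = 557.689 * 0.285931 = 159.5 MPa


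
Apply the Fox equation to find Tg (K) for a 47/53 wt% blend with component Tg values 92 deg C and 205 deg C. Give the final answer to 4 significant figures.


1/Tg = w1/Tg1 + w2/Tg2 (in Kelvin)
Tg1 = 365.15 K, Tg2 = 478.15 K
1/Tg = 0.47/365.15 + 0.53/478.15
Tg = 417.4 K


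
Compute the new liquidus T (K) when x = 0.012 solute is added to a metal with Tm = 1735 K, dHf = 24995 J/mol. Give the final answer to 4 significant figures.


dT = R*Tm^2*x / dHf
dT = 8.314 * 1735^2 * 0.012 / 24995
dT = 12.0154 K
T_new = 1735 - 12.0154 = 1723 K


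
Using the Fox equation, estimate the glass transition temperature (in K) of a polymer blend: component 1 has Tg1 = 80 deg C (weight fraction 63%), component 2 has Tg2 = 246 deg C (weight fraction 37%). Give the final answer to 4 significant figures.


1/Tg = w1/Tg1 + w2/Tg2 (in Kelvin)
Tg1 = 353.15 K, Tg2 = 519.15 K
1/Tg = 0.63/353.15 + 0.37/519.15
Tg = 400.5 K


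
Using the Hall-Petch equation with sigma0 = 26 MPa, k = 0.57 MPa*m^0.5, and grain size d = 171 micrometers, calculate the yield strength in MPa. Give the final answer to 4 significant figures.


sigma_y = sigma0 + k / sqrt(d)
d = 171 um = 1.71e-04 m
sigma_y = 26 + 0.57 / sqrt(1.71e-04)
sigma_y = 69.59 MPa


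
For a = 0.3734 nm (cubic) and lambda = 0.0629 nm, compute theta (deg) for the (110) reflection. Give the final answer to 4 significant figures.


d = a / sqrt(h^2+k^2+l^2)
d = 0.3734 / sqrt(2) = 0.264034 nm
lambda = 2*d*sin(theta)  =>  sin(theta) = lambda / (2*d)
sin(theta) = 0.0629 / (2 * 0.264034) = 0.119114
theta = 6.841 deg


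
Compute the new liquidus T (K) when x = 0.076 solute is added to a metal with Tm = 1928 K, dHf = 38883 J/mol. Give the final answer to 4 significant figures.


dT = R*Tm^2*x / dHf
dT = 8.314 * 1928^2 * 0.076 / 38883
dT = 60.4057 K
T_new = 1928 - 60.4057 = 1868 K


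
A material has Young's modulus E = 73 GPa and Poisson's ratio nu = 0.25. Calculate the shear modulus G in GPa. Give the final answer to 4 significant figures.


G = E / (2*(1+nu))
G = 73 / (2*(1+0.25))
G = 29.2 GPa


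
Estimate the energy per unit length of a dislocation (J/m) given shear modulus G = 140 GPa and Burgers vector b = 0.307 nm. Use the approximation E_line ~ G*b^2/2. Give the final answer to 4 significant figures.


E = G*b^2/2
b = 0.307 nm = 3.07e-10 m
G = 140 GPa = 1.4e+11 Pa
E = 0.5 * 1.4e+11 * (3.07e-10)^2
E = 6.597e-09 J/m


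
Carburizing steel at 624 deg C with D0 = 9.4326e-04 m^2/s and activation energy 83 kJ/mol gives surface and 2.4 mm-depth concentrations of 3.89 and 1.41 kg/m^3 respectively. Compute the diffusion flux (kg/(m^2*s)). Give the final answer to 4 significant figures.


Step 1: D = D0 * exp(-Qd/(R*T))
T = 624 + 273.15 = 897.15 K
D = 9.4326e-04 * exp(-83e3 / (8.314 * 897.15)) = 1.38663e-08 m^2/s
Step 2: J = D * (C1 - C2) / dx
J = 1.38663e-08 * (3.89 - 1.41) / 2.4e-03
J = 1.433e-05 kg/(m^2*s)


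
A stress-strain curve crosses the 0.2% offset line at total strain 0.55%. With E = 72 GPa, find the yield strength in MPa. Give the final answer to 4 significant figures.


Offset strain = 0.002
Elastic strain at yield = total_strain - offset = 5.5e-03 - 0.002 = 3.5e-03
sigma_y = E * elastic_strain = 72000 * 3.5e-03
sigma_y = 252 MPa


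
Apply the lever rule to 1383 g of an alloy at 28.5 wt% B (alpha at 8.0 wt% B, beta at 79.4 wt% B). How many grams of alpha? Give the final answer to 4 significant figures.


f_alpha = (C_beta - C0) / (C_beta - C_alpha)
f_alpha = (79.4 - 28.5) / (79.4 - 8.0) = 0.712885
m_alpha = f_alpha * m_total = 0.712885 * 1383 = 985.9 g


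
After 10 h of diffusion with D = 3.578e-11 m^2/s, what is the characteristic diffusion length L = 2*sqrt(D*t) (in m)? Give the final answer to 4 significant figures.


t = 10 hr = 36000 s
Diffusion length = 2*sqrt(D*t)
= 2*sqrt(3.578e-11 * 36000)
= 2.27e-03 m


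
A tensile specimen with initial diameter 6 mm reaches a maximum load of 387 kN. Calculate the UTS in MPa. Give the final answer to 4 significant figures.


A0 = pi*(d/2)^2 = pi*(6/2)^2 = 28.2743 mm^2
UTS = F_max / A0 = 387*1000 / 28.2743
UTS = 13690 MPa


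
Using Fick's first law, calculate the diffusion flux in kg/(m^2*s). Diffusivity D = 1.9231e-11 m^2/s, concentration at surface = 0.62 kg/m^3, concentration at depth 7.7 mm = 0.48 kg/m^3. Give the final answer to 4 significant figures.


J = -D * (dC/dx) = D * (C1 - C2) / dx
J = 1.9231e-11 * (0.62 - 0.48) / 7.7e-03
J = 3.497e-10 kg/(m^2*s)


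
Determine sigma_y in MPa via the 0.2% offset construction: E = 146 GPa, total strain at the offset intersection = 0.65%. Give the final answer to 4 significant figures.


Offset strain = 0.002
Elastic strain at yield = total_strain - offset = 6.5e-03 - 0.002 = 4.5e-03
sigma_y = E * elastic_strain = 146000 * 4.5e-03
sigma_y = 657 MPa


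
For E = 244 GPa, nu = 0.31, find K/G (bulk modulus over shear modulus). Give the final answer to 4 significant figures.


G = E / (2*(1+nu))
G = 244 / (2*(1+0.31)) = 93.1298 GPa
K = E / (3*(1-2*nu))
K = 244 / (3*(1-2*0.31)) = 214.035 GPa
K/G = 214.035 / 93.1298 = 2.298


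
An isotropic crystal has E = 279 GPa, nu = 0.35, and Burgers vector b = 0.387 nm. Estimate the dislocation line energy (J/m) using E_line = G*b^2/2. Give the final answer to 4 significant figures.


Step 1: G = E / (2*(1+nu))
G = 279 / (2*(1+0.35)) = 103.333 GPa = 1.03333e+11 Pa
Step 2: E_line = G*b^2/2
b = 0.387 nm = 3.87e-10 m
E_line = 0.5 * 1.03333e+11 * (3.87e-10)^2 = 7.738e-09 J/m


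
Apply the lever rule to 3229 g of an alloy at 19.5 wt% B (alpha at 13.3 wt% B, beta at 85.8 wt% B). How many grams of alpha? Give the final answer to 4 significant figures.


f_alpha = (C_beta - C0) / (C_beta - C_alpha)
f_alpha = (85.8 - 19.5) / (85.8 - 13.3) = 0.914483
m_alpha = f_alpha * m_total = 0.914483 * 3229 = 2953 g


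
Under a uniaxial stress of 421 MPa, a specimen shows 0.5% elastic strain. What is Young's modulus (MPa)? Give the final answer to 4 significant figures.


E = sigma / epsilon
epsilon = 0.5% = 5e-03
E = 421 / 5e-03
E = 84200 MPa


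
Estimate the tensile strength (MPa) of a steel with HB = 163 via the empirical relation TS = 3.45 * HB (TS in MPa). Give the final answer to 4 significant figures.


TS (MPa) = 3.45 * HB
TS = 3.45 * 163
TS = 562.4 MPa


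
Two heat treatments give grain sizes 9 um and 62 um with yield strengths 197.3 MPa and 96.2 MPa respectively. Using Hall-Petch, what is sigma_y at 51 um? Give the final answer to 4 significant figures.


sigma_y = sigma0 + k / sqrt(d)
1/sqrt(d1) = 1/sqrt(9e-06) = 333.333;  1/sqrt(d2) = 127
k = (sigma1 - sigma2) / (1/sqrt(d1) - 1/sqrt(d2)) = (197.3 - 96.2) / (333.333 - 127) = 0.489984 MPa*m^0.5
sigma0 = sigma1 - k/sqrt(d1) = 197.3 - 0.489984*333.333 = 33.972 MPa
sigma_y(d3) = 33.972 + 0.489984 / sqrt(5.1e-05) = 102.6 MPa


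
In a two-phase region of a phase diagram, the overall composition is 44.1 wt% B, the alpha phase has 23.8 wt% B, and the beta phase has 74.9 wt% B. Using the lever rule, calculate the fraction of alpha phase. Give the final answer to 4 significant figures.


f_alpha = (C_beta - C0) / (C_beta - C_alpha)
f_alpha = (74.9 - 44.1) / (74.9 - 23.8)
f_alpha = 0.6027


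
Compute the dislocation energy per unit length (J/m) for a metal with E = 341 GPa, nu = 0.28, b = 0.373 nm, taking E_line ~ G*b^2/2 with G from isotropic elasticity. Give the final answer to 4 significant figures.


Step 1: G = E / (2*(1+nu))
G = 341 / (2*(1+0.28)) = 133.203 GPa = 1.33203e+11 Pa
Step 2: E_line = G*b^2/2
b = 0.373 nm = 3.73e-10 m
E_line = 0.5 * 1.33203e+11 * (3.73e-10)^2 = 9.266e-09 J/m


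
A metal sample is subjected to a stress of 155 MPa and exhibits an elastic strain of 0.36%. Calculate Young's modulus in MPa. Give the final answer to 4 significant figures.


E = sigma / epsilon
epsilon = 0.36% = 3.6e-03
E = 155 / 3.6e-03
E = 43060 MPa


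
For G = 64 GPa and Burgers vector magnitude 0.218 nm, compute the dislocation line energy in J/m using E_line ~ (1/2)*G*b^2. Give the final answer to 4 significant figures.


E = G*b^2/2
b = 0.218 nm = 2.18e-10 m
G = 64 GPa = 6.4e+10 Pa
E = 0.5 * 6.4e+10 * (2.18e-10)^2
E = 1.521e-09 J/m


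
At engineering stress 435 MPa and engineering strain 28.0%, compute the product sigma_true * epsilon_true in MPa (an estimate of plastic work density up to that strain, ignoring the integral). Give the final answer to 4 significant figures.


sigma_true = sigma_eng * (1 + epsilon_eng)
sigma_true = 435 * (1 + 0.28) = 556.8 MPa
epsilon_true = ln(1 + epsilon_eng)
epsilon_true = ln(1 + 0.28) = 0.24686
sigma_true * epsilon_true = 556.8 * 0.24686 = 137.5 MPa


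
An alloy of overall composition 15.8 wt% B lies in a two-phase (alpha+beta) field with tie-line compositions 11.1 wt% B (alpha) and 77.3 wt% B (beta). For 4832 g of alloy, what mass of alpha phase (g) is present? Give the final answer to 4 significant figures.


f_alpha = (C_beta - C0) / (C_beta - C_alpha)
f_alpha = (77.3 - 15.8) / (77.3 - 11.1) = 0.929003
m_alpha = f_alpha * m_total = 0.929003 * 4832 = 4489 g


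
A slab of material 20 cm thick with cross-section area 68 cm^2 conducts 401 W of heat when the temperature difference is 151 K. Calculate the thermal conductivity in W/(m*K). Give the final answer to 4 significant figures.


k = Q*L / (A*dT)
L = 0.2 m, A = 6.8e-03 m^2
k = 401 * 0.2 / (6.8e-03 * 151)
k = 78.11 W/(m*K)


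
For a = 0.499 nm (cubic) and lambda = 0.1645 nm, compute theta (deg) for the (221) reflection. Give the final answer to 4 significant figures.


d = a / sqrt(h^2+k^2+l^2)
d = 0.499 / sqrt(9) = 0.166333 nm
lambda = 2*d*sin(theta)  =>  sin(theta) = lambda / (2*d)
sin(theta) = 0.1645 / (2 * 0.166333) = 0.494489
theta = 29.64 deg


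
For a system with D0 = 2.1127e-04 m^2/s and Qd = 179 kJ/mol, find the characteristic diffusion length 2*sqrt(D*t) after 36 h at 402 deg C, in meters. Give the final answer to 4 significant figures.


Step 1: D = D0 * exp(-Qd/(R*T))
T = 675.15 K
D = 2.1127e-04 * exp(-179e3 / (8.314 * 675.15)) = 2.98925e-18 m^2/s
Step 2: L = 2*sqrt(D*t)
t = 36 h = 129600 s
L = 2*sqrt(2.98925e-18 * 129600) = 1.245e-06 m


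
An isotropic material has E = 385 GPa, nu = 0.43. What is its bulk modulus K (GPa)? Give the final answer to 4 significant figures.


K = E / (3*(1-2*nu))
K = 385 / (3*(1-2*0.43))
K = 916.7 GPa


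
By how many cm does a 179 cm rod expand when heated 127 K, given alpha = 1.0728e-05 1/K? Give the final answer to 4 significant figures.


dL = L0 * alpha * dT
dL = 179 * 1.0728e-05 * 127
dL = 0.2439 cm


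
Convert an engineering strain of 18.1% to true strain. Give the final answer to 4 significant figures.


epsilon_true = ln(1 + epsilon_eng)
epsilon_true = ln(1 + 0.181)
epsilon_true = 0.1664


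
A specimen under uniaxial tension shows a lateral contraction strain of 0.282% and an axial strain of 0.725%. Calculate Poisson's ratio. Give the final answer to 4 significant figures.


nu = -epsilon_lat / epsilon_axial
Lateral strain is contraction (negative), so using magnitudes:
nu = 0.282 / 0.725
nu = 0.389


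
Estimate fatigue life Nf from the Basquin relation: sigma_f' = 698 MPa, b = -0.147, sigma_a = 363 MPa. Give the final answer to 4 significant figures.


sigma_a = sigma_f' * (2*Nf)^b
2*Nf = (sigma_a / sigma_f')^(1/b)
2*Nf = (363 / 698)^(1/-0.147)
2*Nf = 85.4328
Nf = 42.72 cycles


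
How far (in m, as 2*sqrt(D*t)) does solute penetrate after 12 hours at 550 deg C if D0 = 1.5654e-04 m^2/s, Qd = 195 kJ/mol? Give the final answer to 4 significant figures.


Step 1: D = D0 * exp(-Qd/(R*T))
T = 823.15 K
D = 1.5654e-04 * exp(-195e3 / (8.314 * 823.15)) = 6.60786e-17 m^2/s
Step 2: L = 2*sqrt(D*t)
t = 12 h = 43200 s
L = 2*sqrt(6.60786e-17 * 43200) = 3.379e-06 m


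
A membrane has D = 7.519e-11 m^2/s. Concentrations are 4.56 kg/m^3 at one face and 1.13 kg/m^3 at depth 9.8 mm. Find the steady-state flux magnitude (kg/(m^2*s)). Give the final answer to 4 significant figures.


J = -D * (dC/dx) = D * (C1 - C2) / dx
J = 7.519e-11 * (4.56 - 1.13) / 9.8e-03
J = 2.632e-08 kg/(m^2*s)


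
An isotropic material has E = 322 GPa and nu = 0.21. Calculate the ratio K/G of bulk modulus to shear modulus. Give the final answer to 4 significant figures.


G = E / (2*(1+nu))
G = 322 / (2*(1+0.21)) = 133.058 GPa
K = E / (3*(1-2*nu))
K = 322 / (3*(1-2*0.21)) = 185.057 GPa
K/G = 185.057 / 133.058 = 1.391


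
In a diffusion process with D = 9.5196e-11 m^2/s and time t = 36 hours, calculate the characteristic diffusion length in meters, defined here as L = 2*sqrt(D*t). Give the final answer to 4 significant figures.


t = 36 hr = 129600 s
Diffusion length = 2*sqrt(D*t)
= 2*sqrt(9.5196e-11 * 129600)
= 7.025e-03 m


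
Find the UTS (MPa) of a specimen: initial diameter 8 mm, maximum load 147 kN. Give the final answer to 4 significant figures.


A0 = pi*(d/2)^2 = pi*(8/2)^2 = 50.2655 mm^2
UTS = F_max / A0 = 147*1000 / 50.2655
UTS = 2924 MPa


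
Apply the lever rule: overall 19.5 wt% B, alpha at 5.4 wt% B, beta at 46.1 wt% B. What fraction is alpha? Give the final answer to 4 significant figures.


f_alpha = (C_beta - C0) / (C_beta - C_alpha)
f_alpha = (46.1 - 19.5) / (46.1 - 5.4)
f_alpha = 0.6536


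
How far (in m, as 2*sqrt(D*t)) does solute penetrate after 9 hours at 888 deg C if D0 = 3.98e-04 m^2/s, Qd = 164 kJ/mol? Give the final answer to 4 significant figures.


Step 1: D = D0 * exp(-Qd/(R*T))
T = 1161.15 K
D = 3.98e-04 * exp(-164e3 / (8.314 * 1161.15)) = 1.66737e-11 m^2/s
Step 2: L = 2*sqrt(D*t)
t = 9 h = 32400 s
L = 2*sqrt(1.66737e-11 * 32400) = 1.47e-03 m


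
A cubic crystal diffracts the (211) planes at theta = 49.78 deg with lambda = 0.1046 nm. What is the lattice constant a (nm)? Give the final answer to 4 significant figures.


d = lambda / (2*sin(theta))
d = 0.1046 / (2*sin(49.78 deg))
d = 0.068494 nm
a = d * sqrt(h^2+k^2+l^2) = 0.068494 * sqrt(6)
a = 0.1678 nm


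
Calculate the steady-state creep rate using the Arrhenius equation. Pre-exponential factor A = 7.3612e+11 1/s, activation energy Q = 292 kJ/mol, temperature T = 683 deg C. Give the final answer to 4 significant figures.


rate = A * exp(-Q / (R*T))
T = 683 + 273.15 = 956.15 K
rate = 7.3612e+11 * exp(-292e3 / (8.314 * 956.15))
rate = 8.21e-05 1/s


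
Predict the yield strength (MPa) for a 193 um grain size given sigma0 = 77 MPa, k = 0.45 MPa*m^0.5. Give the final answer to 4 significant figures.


sigma_y = sigma0 + k / sqrt(d)
d = 193 um = 1.93e-04 m
sigma_y = 77 + 0.45 / sqrt(1.93e-04)
sigma_y = 109.4 MPa
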